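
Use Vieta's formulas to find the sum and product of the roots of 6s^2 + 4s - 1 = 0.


For as^2+bs+c=0: sum = -b/a, product = c/a.
a=6, b=4, c=-1
Sum = -(4)/6 = -2/3
Product = (-1)/6 = -1/6


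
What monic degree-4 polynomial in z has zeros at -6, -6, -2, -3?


p(z) = (z + 6)(z + 6)(z + 2)(z + 3)
Expand: z^4 + 17z^3 + 102z^2 + 252z + 216


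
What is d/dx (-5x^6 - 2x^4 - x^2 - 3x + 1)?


Apply the power rule term by term:
  d/dx(-5x^6) = -30x^5
  d/dx(-2x^4) = -8x^3
  d/dx(-x^2) = -2x
  d/dx(-3x) = -3
  d/dx(1) = 0
p'(x) = -30x^5 - 8x^3 - 2x - 3


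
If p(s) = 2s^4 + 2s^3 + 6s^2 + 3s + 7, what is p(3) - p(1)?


p(3) = 286
p(1) = 20
p(3) - p(1) = 286 - 20 = 266


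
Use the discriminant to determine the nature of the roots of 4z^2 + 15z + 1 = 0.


D = b^2 - 4ac = (15)^2 - 4(4)(1) = 225 - 16 = 209
Since D > 0: two distinct irrational roots


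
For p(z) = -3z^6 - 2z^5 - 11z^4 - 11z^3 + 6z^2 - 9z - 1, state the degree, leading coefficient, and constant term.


Highest power of z is 6, with coefficient -3. Constant term is -1.
Degree = 6, leading coefficient = -3, constant term = -1


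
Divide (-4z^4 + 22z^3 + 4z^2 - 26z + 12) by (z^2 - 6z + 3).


(-4z^4 + 22z^3 + 4z^2 - 26z + 12) / (z^2 - 6z + 3)
Step 1: -4z^2 * (z^2 - 6z + 3) = -4z^4 + 24z^3 - 12z^2; subtract.
Step 2: -2z * (z^2 - 6z + 3) = -2z^3 + 12z^2 - 6z; subtract.
Step 3: 4 * (z^2 - 6z + 3) = 4z^2 - 24z + 12; subtract.
Quotient: -4z^2 - 2z + 4, Remainder: 4z


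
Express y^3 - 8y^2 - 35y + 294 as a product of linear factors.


Try integer roots (divisors of 294). y=-6: p(-6)=0.
Divide out (y + 6): quotient is y^2 - 14y + 49.
Factor the quadratic: (y - 7)(y - 7)
Result: (y + 6)(y - 7)(y - 7)


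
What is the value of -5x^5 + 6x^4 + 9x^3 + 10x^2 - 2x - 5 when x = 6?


Using direct substitution:
  -5 * (6)^5 = -38880
  6 * (6)^4 = 7776
  9 * (6)^3 = 1944
  10 * (6)^2 = 360
  -2 * (6)^1 = -12
  constant: -5
Sum = -38880 + 7776 + 1944 + 360 - 12 - 5 = -28817


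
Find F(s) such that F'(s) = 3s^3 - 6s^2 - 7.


Reverse power rule on each term:
  ∫ 3s^3 ds = (3/4)s^4
  ∫ -6s^2 ds = -2s^3
  ∫ -7 ds = -7s
F(s) = (3/4)s^4 - 2s^3 - 7s + C


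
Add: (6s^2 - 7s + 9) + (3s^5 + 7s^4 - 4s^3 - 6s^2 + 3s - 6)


Align terms by degree and add:
  6s^2 - 7s + 9
+ 3s^5 + 7s^4 - 4s^3 - 6s^2 + 3s - 6
= 3s^5 + 7s^4 - 4s^3 - 4s + 3


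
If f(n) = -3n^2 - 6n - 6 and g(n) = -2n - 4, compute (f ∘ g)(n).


Substitute g(n) into f:
f(g(n)) = -3*(-2n - 4)^2 + (-6)*(-2n - 4) + (-6)
(-2n - 4)^2 = 4n^2 + 16n + 16
Expand and combine: -12n^2 - 36n - 30


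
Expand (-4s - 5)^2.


Expand (-4s - 5)^2 by repeated multiplication:
= 16s^2 + 40s + 25


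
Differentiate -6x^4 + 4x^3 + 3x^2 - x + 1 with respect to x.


Apply the power rule term by term:
  d/dx(-6x^4) = -24x^3
  d/dx(4x^3) = 12x^2
  d/dx(3x^2) = 6x
  d/dx(-x) = -1
  d/dx(1) = 0
p'(x) = -24x^3 + 12x^2 + 6x - 1


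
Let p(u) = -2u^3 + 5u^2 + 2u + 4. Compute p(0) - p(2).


p(0) = 4
p(2) = 12
p(0) - p(2) = 4 - 12 = -8


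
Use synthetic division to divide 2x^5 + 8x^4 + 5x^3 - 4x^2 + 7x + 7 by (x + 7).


Synthetic division with c = -7. Coefficients: 2, 8, 5, -4, 7, 7
Bring down 2.
  2 * -7 = -14; -14 + 8 = -6
  -6 * -7 = 42; 42 + 5 = 47
  47 * -7 = -329; -329 - 4 = -333
  -333 * -7 = 2331; 2331 + 7 = 2338
  2338 * -7 = -16366; -16366 + 7 = -16359
Quotient: 2x^4 - 6x^3 + 47x^2 - 333x + 2338, Remainder: -16359


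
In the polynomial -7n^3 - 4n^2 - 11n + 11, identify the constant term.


Read off the constant term: 11


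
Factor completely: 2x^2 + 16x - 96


Roots satisfy r1 + r2 = -b/a = -8 and r1*r2 = c/a = -48.
So r1 = 4, r2 = -12.
2x^2 + 16x - 96 = 2(x - r1)(x - r2) = 2(x - 4)(x + 12)


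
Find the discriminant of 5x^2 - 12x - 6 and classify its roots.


D = b^2 - 4ac = (-12)^2 - 4(5)(-6) = 144 + 120 = 264
Since D > 0: two distinct irrational roots


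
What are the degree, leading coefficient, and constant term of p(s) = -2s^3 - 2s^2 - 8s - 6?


Highest power of s is 3, with coefficient -2. Constant term is -6.
Degree = 3, leading coefficient = -2, constant term = -6


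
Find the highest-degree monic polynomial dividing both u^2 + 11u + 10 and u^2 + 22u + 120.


Factor each:
  u^2 + 11u + 10 = (u + 10)(u + 1)
  u^2 + 22u + 120 = (u + 10)(u + 12)
Common monic factor: u + 10


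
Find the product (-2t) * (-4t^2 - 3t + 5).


Distribute each term of the first polynomial:
  (-2t)(-4t^2 - 3t + 5) = 8t^3 + 6t^2 - 10t
Sum: 8t^3 + 6t^2 - 10t


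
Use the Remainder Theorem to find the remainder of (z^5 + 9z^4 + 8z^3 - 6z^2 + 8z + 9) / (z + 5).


By the Remainder Theorem, the remainder equals p(-5):
  1*(-5)^5 = -3125
  9*(-5)^4 = 5625
  8*(-5)^3 = -1000
  -6*(-5)^2 = -150
  8*(-5)^1 = -40
  constant: 9
Sum: -3125 + 5625 - 1000 - 150 - 40 + 9 = 1319


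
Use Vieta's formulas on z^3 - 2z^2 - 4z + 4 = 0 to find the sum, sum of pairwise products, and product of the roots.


Monic cubic z^3+bz^2+cz+d=0: sum=-b, pairwise sum=c, product=-d.
b=-2, c=-4, d=4
r1+r2+r3 = 2
r1r2+r1r3+r2r3 = -4
r1r2r3 = -4


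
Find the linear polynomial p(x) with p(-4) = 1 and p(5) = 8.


p(x) = mx + b. Using p(-4)=1, p(5)=8:
m = (1 - 8)/(-4 - 5) = -7/-9 = 7/9
b = 1 - m*(-4) = 1 + 28/9 = 37/9
p(x) = (7/9)x + (37/9)


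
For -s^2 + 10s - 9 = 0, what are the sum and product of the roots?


For as^2+bs+c=0: sum = -b/a, product = c/a.
a=-1, b=10, c=-9
Sum = -(10)/-1 = 10
Product = (-9)/-1 = 9


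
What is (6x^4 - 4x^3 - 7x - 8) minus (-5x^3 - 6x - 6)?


Distribute the minus sign:
  (6x^4 - 4x^3 - 7x - 8)
- (-5x^3 - 6x - 6)
Negate second polynomial: 5x^3 + 6x + 6
Add: 6x^4 + x^3 - x - 2


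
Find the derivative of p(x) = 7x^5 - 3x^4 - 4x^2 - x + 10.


Apply the power rule term by term:
  d/dx(7x^5) = 35x^4
  d/dx(-3x^4) = -12x^3
  d/dx(-4x^2) = -8x
  d/dx(-x) = -1
  d/dx(10) = 0
p'(x) = 35x^4 - 12x^3 - 8x - 1


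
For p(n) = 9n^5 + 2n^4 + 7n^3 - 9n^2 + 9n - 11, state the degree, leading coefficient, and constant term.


Highest power of n is 5, with coefficient 9. Constant term is -11.
Degree = 5, leading coefficient = 9, constant term = -11


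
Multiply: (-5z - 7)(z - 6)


Distribute each term of the first polynomial:
  (-5z)(z - 6) = -5z^2 + 30z
  (-7)(z - 6) = -7z + 42
Sum: -5z^2 + 23z + 42


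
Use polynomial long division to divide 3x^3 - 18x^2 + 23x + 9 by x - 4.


(3x^3 - 18x^2 + 23x + 9) / (x - 4)
Step 1: 3x^2 * (x - 4) = 3x^3 - 12x^2; subtract.
Step 2: -6x * (x - 4) = -6x^2 + 24x; subtract.
Step 3: -1 * (x - 4) = -x + 4; subtract.
Quotient: 3x^2 - 6x - 1, Remainder: 5


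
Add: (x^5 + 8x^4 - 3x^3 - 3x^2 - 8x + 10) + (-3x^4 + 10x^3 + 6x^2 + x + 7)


Align terms by degree and add:
  x^5 + 8x^4 - 3x^3 - 3x^2 - 8x + 10
  -3x^4 + 10x^3 + 6x^2 + x + 7
= x^5 + 5x^4 + 7x^3 + 3x^2 - 7x + 17


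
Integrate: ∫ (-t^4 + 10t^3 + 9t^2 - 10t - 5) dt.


Reverse power rule on each term:
  ∫ -t^4 dt = -(1/5)t^5
  ∫ 10t^3 dt = (5/2)t^4
  ∫ 9t^2 dt = 3t^3
  ∫ -10t dt = -5t^2
  ∫ -5 dt = -5t
F(t) = -(1/5)t^5 + (5/2)t^4 + 3t^3 - 5t^2 - 5t + C


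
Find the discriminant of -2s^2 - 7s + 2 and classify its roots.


D = b^2 - 4ac = (-7)^2 - 4(-2)(2) = 49 + 16 = 65
Since D > 0: two distinct irrational roots


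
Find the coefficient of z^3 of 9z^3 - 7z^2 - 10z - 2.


Read off the coefficient of z^3: 9


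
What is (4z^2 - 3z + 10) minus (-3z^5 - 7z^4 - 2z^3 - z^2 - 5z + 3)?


Distribute the minus sign:
  (4z^2 - 3z + 10)
- (-3z^5 - 7z^4 - 2z^3 - z^2 - 5z + 3)
Negate second polynomial: 3z^5 + 7z^4 + 2z^3 + z^2 + 5z - 3
Add: 3z^5 + 7z^4 + 2z^3 + 5z^2 + 2z + 7


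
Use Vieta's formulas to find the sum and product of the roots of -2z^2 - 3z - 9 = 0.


For az^2+bz+c=0: sum = -b/a, product = c/a.
a=-2, b=-3, c=-9
Sum = -(-3)/-2 = -3/2
Product = (-9)/-2 = 9/2


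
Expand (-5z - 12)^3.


Expand (-5z - 12)^3 by repeated multiplication:
  (-5z - 12)^2 = 25z^2 + 120z + 144
= -125z^3 - 900z^2 - 2160z - 1728


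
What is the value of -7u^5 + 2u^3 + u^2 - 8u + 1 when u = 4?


Using direct substitution:
  -7 * (4)^5 = -7168
  0 * (4)^4 = 0
  2 * (4)^3 = 128
  1 * (4)^2 = 16
  -8 * (4)^1 = -32
  constant: 1
Sum = -7168 + 0 + 128 + 16 - 32 + 1 = -7055


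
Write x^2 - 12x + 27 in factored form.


Roots satisfy r1 + r2 = -b/a = 12 and r1*r2 = c/a = 27.
So r1 = 9, r2 = 3.
x^2 - 12x + 27 = (x - r1)(x - r2) = (x - 9)(x - 3)


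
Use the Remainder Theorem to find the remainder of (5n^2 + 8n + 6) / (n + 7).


By the Remainder Theorem, the remainder equals p(-7):
  5*(-7)^2 = 245
  8*(-7)^1 = -56
  constant: 6
Sum: 245 - 56 + 6 = 195


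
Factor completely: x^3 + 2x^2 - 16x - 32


Try integer roots (divisors of -32). x=-4: p(-4)=0.
Divide out (x + 4): quotient is x^2 - 2x - 8.
Factor the quadratic: (x - 4)(x + 2)
Result: (x + 4)(x - 4)(x + 2)


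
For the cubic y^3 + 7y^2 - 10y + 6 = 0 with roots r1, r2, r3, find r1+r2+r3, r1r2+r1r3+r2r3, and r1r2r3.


Monic cubic y^3+by^2+cy+d=0: sum=-b, pairwise sum=c, product=-d.
b=7, c=-10, d=6
r1+r2+r3 = -7
r1r2+r1r3+r2r3 = -10
r1r2r3 = -6


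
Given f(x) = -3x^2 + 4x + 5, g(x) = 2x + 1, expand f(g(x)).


Substitute g(x) into f:
f(g(x)) = -3*(2x + 1)^2 + 4*(2x + 1) + 5
(2x + 1)^2 = 4x^2 + 4x + 1
Expand and combine: -12x^2 - 4x + 6


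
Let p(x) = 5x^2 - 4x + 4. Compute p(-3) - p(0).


p(-3) = 61
p(0) = 4
p(-3) - p(0) = 61 - 4 = 57


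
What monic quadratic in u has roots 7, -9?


p(u) = (u - 7)(u + 9)
Expand: u^2 + 2u - 63


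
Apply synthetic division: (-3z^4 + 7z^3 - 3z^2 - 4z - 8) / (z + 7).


Synthetic division with c = -7. Coefficients: -3, 7, -3, -4, -8
Bring down -3.
  -3 * -7 = 21; 21 + 7 = 28
  28 * -7 = -196; -196 - 3 = -199
  -199 * -7 = 1393; 1393 - 4 = 1389
  1389 * -7 = -9723; -9723 - 8 = -9731
Quotient: -3z^3 + 28z^2 - 199z + 1389, Remainder: -9731


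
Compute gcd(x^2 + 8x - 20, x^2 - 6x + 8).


Factor each:
  x^2 + 8x - 20 = (x - 2)(x + 10)
  x^2 - 6x + 8 = (x - 2)(x - 4)
Common monic factor: x - 2


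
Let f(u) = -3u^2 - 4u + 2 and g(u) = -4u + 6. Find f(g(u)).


Substitute g(u) into f:
f(g(u)) = -3*(-4u + 6)^2 + (-4)*(-4u + 6) + 2
(-4u + 6)^2 = 16u^2 - 48u + 36
Expand and combine: -48u^2 + 160u - 130


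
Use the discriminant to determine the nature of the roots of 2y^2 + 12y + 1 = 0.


D = b^2 - 4ac = (12)^2 - 4(2)(1) = 144 - 8 = 136
Since D > 0: two distinct irrational roots


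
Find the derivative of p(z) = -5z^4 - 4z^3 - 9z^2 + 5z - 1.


Apply the power rule term by term:
  d/dz(-5z^4) = -20z^3
  d/dz(-4z^3) = -12z^2
  d/dz(-9z^2) = -18z
  d/dz(5z) = 5
  d/dz(-1) = 0
p'(z) = -20z^3 - 12z^2 - 18z + 5


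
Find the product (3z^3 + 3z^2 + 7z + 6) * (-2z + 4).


Distribute each term of the first polynomial:
  (3z^3)(-2z + 4) = -6z^4 + 12z^3
  (3z^2)(-2z + 4) = -6z^3 + 12z^2
  (7z)(-2z + 4) = -14z^2 + 28z
  (6)(-2z + 4) = -12z + 24
Sum: -6z^4 + 6z^3 - 2z^2 + 16z + 24


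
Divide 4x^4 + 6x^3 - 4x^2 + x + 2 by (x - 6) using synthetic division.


Synthetic division with c = 6. Coefficients: 4, 6, -4, 1, 2
Bring down 4.
  4 * 6 = 24; 24 + 6 = 30
  30 * 6 = 180; 180 - 4 = 176
  176 * 6 = 1056; 1056 + 1 = 1057
  1057 * 6 = 6342; 6342 + 2 = 6344
Quotient: 4x^3 + 30x^2 + 176x + 1057, Remainder: 6344


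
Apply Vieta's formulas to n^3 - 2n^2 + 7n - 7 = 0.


Monic cubic n^3+bn^2+cn+d=0: sum=-b, pairwise sum=c, product=-d.
b=-2, c=7, d=-7
r1+r2+r3 = 2
r1r2+r1r3+r2r3 = 7
r1r2r3 = 7


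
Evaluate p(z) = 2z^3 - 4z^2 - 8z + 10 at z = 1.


Using direct substitution:
  2 * (1)^3 = 2
  -4 * (1)^2 = -4
  -8 * (1)^1 = -8
  constant: 10
Sum = 2 - 4 - 8 + 10 = 0


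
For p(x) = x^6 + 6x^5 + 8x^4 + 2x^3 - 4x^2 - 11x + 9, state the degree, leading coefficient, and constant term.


Highest power of x is 6, with coefficient 1. Constant term is 9.
Degree = 6, leading coefficient = 1, constant term = 9


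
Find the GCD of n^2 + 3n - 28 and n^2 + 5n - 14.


Factor each:
  n^2 + 3n - 28 = (n + 7)(n - 4)
  n^2 + 5n - 14 = (n + 7)(n - 2)
Common monic factor: n + 7


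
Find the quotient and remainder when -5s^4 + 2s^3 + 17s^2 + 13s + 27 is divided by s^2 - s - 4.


(-5s^4 + 2s^3 + 17s^2 + 13s + 27) / (s^2 - s - 4)
Step 1: -5s^2 * (s^2 - s - 4) = -5s^4 + 5s^3 + 20s^2; subtract.
Step 2: -3s * (s^2 - s - 4) = -3s^3 + 3s^2 + 12s; subtract.
Step 3: -6 * (s^2 - s - 4) = -6s^2 + 6s + 24; subtract.
Quotient: -5s^2 - 3s - 6, Remainder: -5s + 3


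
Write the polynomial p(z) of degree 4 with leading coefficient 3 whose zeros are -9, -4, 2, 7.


p(z) = 3(z + 9)(z + 4)(z - 2)(z - 7)
Expand: 3z^4 + 12z^3 - 201z^2 - 426z + 1512


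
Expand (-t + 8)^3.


Expand (-t + 8)^3 by repeated multiplication:
  (-t + 8)^2 = t^2 - 16t + 64
= -t^3 + 24t^2 - 192t + 512


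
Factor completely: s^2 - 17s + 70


Roots satisfy r1 + r2 = -b/a = 17 and r1*r2 = c/a = 70.
So r1 = 7, r2 = 10.
s^2 - 17s + 70 = (s - r1)(s - r2) = (s - 7)(s - 10)


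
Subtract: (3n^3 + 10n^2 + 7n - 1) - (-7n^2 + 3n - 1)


Distribute the minus sign:
  (3n^3 + 10n^2 + 7n - 1)
- (-7n^2 + 3n - 1)
Negate second polynomial: 7n^2 - 3n + 1
Add: 3n^3 + 17n^2 + 4n


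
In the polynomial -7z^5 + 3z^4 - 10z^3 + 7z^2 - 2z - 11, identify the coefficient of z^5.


Read off the coefficient of z^5: -7


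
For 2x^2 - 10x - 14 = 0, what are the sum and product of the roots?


For ax^2+bx+c=0: sum = -b/a, product = c/a.
a=2, b=-10, c=-14
Sum = -(-10)/2 = 5
Product = (-14)/2 = -7


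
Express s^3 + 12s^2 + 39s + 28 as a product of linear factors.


Try integer roots (divisors of 28). s=-7: p(-7)=0.
Divide out (s + 7): quotient is s^2 + 5s + 4.
Factor the quadratic: (s + 1)(s + 4)
Result: (s + 7)(s + 1)(s + 4)


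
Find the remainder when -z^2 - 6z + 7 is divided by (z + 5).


By the Remainder Theorem, the remainder equals p(-5):
  -1*(-5)^2 = -25
  -6*(-5)^1 = 30
  constant: 7
Sum: -25 + 30 + 7 = 12


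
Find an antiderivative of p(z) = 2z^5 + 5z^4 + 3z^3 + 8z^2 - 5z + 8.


Reverse power rule on each term:
  ∫ 2z^5 dz = (1/3)z^6
  ∫ 5z^4 dz = z^5
  ∫ 3z^3 dz = (3/4)z^4
  ∫ 8z^2 dz = (8/3)z^3
  ∫ -5z dz = -(5/2)z^2
  ∫ 8 dz = 8z
F(z) = (1/3)z^6 + z^5 + (3/4)z^4 + (8/3)z^3 - (5/2)z^2 + 8z + C


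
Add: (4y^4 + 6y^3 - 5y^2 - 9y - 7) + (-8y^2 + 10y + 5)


Align terms by degree and add:
  4y^4 + 6y^3 - 5y^2 - 9y - 7
  -8y^2 + 10y + 5
= 4y^4 + 6y^3 - 13y^2 + y - 2


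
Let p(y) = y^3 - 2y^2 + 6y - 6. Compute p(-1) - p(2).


p(-1) = -15
p(2) = 6
p(-1) - p(2) = -15 - 6 = -21


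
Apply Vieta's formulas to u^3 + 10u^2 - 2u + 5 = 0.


Monic cubic u^3+bu^2+cu+d=0: sum=-b, pairwise sum=c, product=-d.
b=10, c=-2, d=5
r1+r2+r3 = -10
r1r2+r1r3+r2r3 = -2
r1r2r3 = -5


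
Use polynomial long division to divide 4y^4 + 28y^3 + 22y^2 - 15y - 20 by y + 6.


(4y^4 + 28y^3 + 22y^2 - 15y - 20) / (y + 6)
Step 1: 4y^3 * (y + 6) = 4y^4 + 24y^3; subtract.
Step 2: 4y^2 * (y + 6) = 4y^3 + 24y^2; subtract.
Step 3: -2y * (y + 6) = -2y^2 - 12y; subtract.
Step 4: -3 * (y + 6) = -3y - 18; subtract.
Quotient: 4y^3 + 4y^2 - 2y - 3, Remainder: -2


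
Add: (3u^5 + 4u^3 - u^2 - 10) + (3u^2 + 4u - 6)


Align terms by degree and add:
  3u^5 + 4u^3 - u^2 - 10
+ 3u^2 + 4u - 6
= 3u^5 + 4u^3 + 2u^2 + 4u - 16


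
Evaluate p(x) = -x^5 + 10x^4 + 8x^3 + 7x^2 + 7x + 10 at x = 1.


Using direct substitution:
  -1 * (1)^5 = -1
  10 * (1)^4 = 10
  8 * (1)^3 = 8
  7 * (1)^2 = 7
  7 * (1)^1 = 7
  constant: 10
Sum = -1 + 10 + 8 + 7 + 7 + 10 = 41


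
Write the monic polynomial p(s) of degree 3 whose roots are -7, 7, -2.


p(s) = (s + 7)(s - 7)(s + 2)
Expand: s^3 + 2s^2 - 49s - 98


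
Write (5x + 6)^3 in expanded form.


Expand (5x + 6)^3 by repeated multiplication:
  (5x + 6)^2 = 25x^2 + 60x + 36
= 125x^3 + 450x^2 + 540x + 216


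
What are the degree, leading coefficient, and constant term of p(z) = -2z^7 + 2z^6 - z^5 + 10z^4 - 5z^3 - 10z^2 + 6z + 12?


Highest power of z is 7, with coefficient -2. Constant term is 12.
Degree = 7, leading coefficient = -2, constant term = 12


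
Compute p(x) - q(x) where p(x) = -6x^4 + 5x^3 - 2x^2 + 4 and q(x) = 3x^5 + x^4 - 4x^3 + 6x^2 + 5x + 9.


Distribute the minus sign:
  (-6x^4 + 5x^3 - 2x^2 + 4)
- (3x^5 + x^4 - 4x^3 + 6x^2 + 5x + 9)
Negate second polynomial: -3x^5 - x^4 + 4x^3 - 6x^2 - 5x - 9
Add: -3x^5 - 7x^4 + 9x^3 - 8x^2 - 5x - 5


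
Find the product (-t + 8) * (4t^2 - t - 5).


Distribute each term of the first polynomial:
  (-t)(4t^2 - t - 5) = -4t^3 + t^2 + 5t
  (8)(4t^2 - t - 5) = 32t^2 - 8t - 40
Sum: -4t^3 + 33t^2 - 3t - 40


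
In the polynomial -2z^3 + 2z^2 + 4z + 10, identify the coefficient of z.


Read off the coefficient of z: 4


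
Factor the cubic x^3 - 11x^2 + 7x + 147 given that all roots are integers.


Try integer roots (divisors of 147). x=-3: p(-3)=0.
Divide out (x + 3): quotient is x^2 - 14x + 49.
Factor the quadratic: (x - 7)(x - 7)
Result: (x + 3)(x - 7)(x - 7)


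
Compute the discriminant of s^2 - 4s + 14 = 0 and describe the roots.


D = b^2 - 4ac = (-4)^2 - 4(1)(14) = 16 - 56 = -40
Since D < 0: two complex conjugate roots (no real roots)


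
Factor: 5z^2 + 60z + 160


Roots satisfy r1 + r2 = -b/a = -12 and r1*r2 = c/a = 32.
So r1 = -8, r2 = -4.
5z^2 + 60z + 160 = 5(z - r1)(z - r2) = 5(z + 8)(z + 4)


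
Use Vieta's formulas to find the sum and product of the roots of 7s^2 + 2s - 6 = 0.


For as^2+bs+c=0: sum = -b/a, product = c/a.
a=7, b=2, c=-6
Sum = -(2)/7 = -2/7
Product = (-6)/7 = -6/7


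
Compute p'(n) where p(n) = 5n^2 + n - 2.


Apply the power rule term by term:
  d/dn(5n^2) = 10n
  d/dn(n) = 1
  d/dn(-2) = 0
p'(n) = 10n + 1


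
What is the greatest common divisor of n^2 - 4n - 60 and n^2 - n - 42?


Factor each:
  n^2 - 4n - 60 = (n + 6)(n - 10)
  n^2 - n - 42 = (n + 6)(n - 7)
Common monic factor: n + 6


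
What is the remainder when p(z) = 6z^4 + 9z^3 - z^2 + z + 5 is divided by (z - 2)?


By the Remainder Theorem, the remainder equals p(2):
  6*(2)^4 = 96
  9*(2)^3 = 72
  -1*(2)^2 = -4
  1*(2)^1 = 2
  constant: 5
Sum: 96 + 72 - 4 + 2 + 5 = 171


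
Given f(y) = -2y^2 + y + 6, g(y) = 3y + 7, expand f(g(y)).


Substitute g(y) into f:
f(g(y)) = -2*(3y + 7)^2 + 1*(3y + 7) + 6
(3y + 7)^2 = 9y^2 + 42y + 49
Expand and combine: -18y^2 - 81y - 85


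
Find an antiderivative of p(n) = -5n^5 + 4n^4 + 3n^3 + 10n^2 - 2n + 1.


Reverse power rule on each term:
  ∫ -5n^5 dn = -(5/6)n^6
  ∫ 4n^4 dn = (4/5)n^5
  ∫ 3n^3 dn = (3/4)n^4
  ∫ 10n^2 dn = (10/3)n^3
  ∫ -2n dn = -n^2
  ∫ 1 dn = n
F(n) = -(5/6)n^6 + (4/5)n^5 + (3/4)n^4 + (10/3)n^3 - n^2 + n + C


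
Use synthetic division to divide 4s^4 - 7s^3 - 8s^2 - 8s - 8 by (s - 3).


Synthetic division with c = 3. Coefficients: 4, -7, -8, -8, -8
Bring down 4.
  4 * 3 = 12; 12 - 7 = 5
  5 * 3 = 15; 15 - 8 = 7
  7 * 3 = 21; 21 - 8 = 13
  13 * 3 = 39; 39 - 8 = 31
Quotient: 4s^3 + 5s^2 + 7s + 13, Remainder: 31


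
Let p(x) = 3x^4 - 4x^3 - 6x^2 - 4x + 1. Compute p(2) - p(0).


p(2) = -15
p(0) = 1
p(2) - p(0) = -15 - 1 = -16


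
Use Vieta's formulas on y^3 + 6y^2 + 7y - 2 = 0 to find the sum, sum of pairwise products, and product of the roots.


Monic cubic y^3+by^2+cy+d=0: sum=-b, pairwise sum=c, product=-d.
b=6, c=7, d=-2
r1+r2+r3 = -6
r1r2+r1r3+r2r3 = 7
r1r2r3 = 2


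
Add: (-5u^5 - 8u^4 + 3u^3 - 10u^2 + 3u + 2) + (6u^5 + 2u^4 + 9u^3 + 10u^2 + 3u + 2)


Align terms by degree and add:
  -5u^5 - 8u^4 + 3u^3 - 10u^2 + 3u + 2
+ 6u^5 + 2u^4 + 9u^3 + 10u^2 + 3u + 2
= u^5 - 6u^4 + 12u^3 + 6u + 4


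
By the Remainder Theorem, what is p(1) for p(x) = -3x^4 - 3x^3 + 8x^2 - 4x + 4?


By the Remainder Theorem, the remainder equals p(1):
  -3*(1)^4 = -3
  -3*(1)^3 = -3
  8*(1)^2 = 8
  -4*(1)^1 = -4
  constant: 4
Sum: -3 - 3 + 8 - 4 + 4 = 2


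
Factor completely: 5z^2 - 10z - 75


Roots satisfy r1 + r2 = -b/a = 2 and r1*r2 = c/a = -15.
So r1 = 5, r2 = -3.
5z^2 - 10z - 75 = 5(z - r1)(z - r2) = 5(z - 5)(z + 3)


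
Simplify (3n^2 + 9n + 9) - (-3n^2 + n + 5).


Distribute the minus sign:
  (3n^2 + 9n + 9)
- (-3n^2 + n + 5)
Negate second polynomial: 3n^2 - n - 5
Add: 6n^2 + 8n + 4


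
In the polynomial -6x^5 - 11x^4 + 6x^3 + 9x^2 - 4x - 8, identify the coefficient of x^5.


Read off the coefficient of x^5: -6


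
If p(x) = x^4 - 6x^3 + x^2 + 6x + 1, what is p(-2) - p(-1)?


p(-2) = 57
p(-1) = 3
p(-2) - p(-1) = 57 - 3 = 54


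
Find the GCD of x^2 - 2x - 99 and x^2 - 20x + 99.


Factor each:
  x^2 - 2x - 99 = (x - 11)(x + 9)
  x^2 - 20x + 99 = (x - 11)(x - 9)
Common monic factor: x - 11


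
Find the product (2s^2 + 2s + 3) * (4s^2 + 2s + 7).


Distribute each term of the first polynomial:
  (2s^2)(4s^2 + 2s + 7) = 8s^4 + 4s^3 + 14s^2
  (2s)(4s^2 + 2s + 7) = 8s^3 + 4s^2 + 14s
  (3)(4s^2 + 2s + 7) = 12s^2 + 6s + 21
Sum: 8s^4 + 12s^3 + 30s^2 + 20s + 21


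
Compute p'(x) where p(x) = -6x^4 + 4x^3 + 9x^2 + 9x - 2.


Apply the power rule term by term:
  d/dx(-6x^4) = -24x^3
  d/dx(4x^3) = 12x^2
  d/dx(9x^2) = 18x
  d/dx(9x) = 9
  d/dx(-2) = 0
p'(x) = -24x^3 + 12x^2 + 18x + 9


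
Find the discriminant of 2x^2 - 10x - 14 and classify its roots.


D = b^2 - 4ac = (-10)^2 - 4(2)(-14) = 100 + 112 = 212
Since D > 0: two distinct irrational roots


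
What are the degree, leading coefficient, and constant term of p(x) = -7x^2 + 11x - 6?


Highest power of x is 2, with coefficient -7. Constant term is -6.
Degree = 2, leading coefficient = -7, constant term = -6


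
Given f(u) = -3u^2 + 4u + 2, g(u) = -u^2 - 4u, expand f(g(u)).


Substitute g(u) into f:
f(g(u)) = -3*(-u^2 - 4u)^2 + 4*(-u^2 - 4u) + 2
(-u^2 - 4u)^2 = u^4 + 8u^3 + 16u^2
Expand and combine: -3u^4 - 24u^3 - 52u^2 - 16u + 2


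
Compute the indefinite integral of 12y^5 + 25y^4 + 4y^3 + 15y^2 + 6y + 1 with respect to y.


Reverse power rule on each term:
  ∫ 12y^5 dy = 2y^6
  ∫ 25y^4 dy = 5y^5
  ∫ 4y^3 dy = y^4
  ∫ 15y^2 dy = 5y^3
  ∫ 6y dy = 3y^2
  ∫ 1 dy = y
F(y) = 2y^6 + 5y^5 + y^4 + 5y^3 + 3y^2 + y + C


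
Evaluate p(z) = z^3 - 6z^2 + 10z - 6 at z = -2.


Using direct substitution:
  1 * (-2)^3 = -8
  -6 * (-2)^2 = -24
  10 * (-2)^1 = -20
  constant: -6
Sum = -8 - 24 - 20 - 6 = -58


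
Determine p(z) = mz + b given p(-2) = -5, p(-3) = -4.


p(z) = mz + b. Using p(-2)=-5, p(-3)=-4:
m = (-5 + 4)/(-2 + 3) = -1/1 = -1
b = -5 - m*(-2) = -5 - 2 = -7
p(z) = -z - 7


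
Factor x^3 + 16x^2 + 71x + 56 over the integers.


Try integer roots (divisors of 56). x=-8: p(-8)=0.
Divide out (x + 8): quotient is x^2 + 8x + 7.
Factor the quadratic: (x + 1)(x + 7)
Result: (x + 8)(x + 1)(x + 7)


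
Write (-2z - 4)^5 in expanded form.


Expand (-2z - 4)^5 by repeated multiplication:
  (-2z - 4)^2 = 4z^2 + 16z + 16
  (-2z - 4)^3 = -8z^3 - 48z^2 - 96z - 64
  (-2z - 4)^4 = 16z^4 + 128z^3 + 384z^2 + 512z + 256
= -32z^5 - 320z^4 - 1280z^3 - 2560z^2 - 2560z - 1024


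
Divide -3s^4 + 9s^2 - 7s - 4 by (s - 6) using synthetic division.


Synthetic division with c = 6. Coefficients: -3, 0, 9, -7, -4
Bring down -3.
  -3 * 6 = -18; -18 + 0 = -18
  -18 * 6 = -108; -108 + 9 = -99
  -99 * 6 = -594; -594 - 7 = -601
  -601 * 6 = -3606; -3606 - 4 = -3610
Quotient: -3s^3 - 18s^2 - 99s - 601, Remainder: -3610


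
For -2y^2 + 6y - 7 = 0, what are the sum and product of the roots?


For ay^2+by+c=0: sum = -b/a, product = c/a.
a=-2, b=6, c=-7
Sum = -(6)/-2 = 3
Product = (-7)/-2 = 7/2


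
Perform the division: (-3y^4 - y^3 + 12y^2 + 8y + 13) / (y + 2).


(-3y^4 - y^3 + 12y^2 + 8y + 13) / (y + 2)
Step 1: -3y^3 * (y + 2) = -3y^4 - 6y^3; subtract.
Step 2: 5y^2 * (y + 2) = 5y^3 + 10y^2; subtract.
Step 3: 2y * (y + 2) = 2y^2 + 4y; subtract.
Step 4: 4 * (y + 2) = 4y + 8; subtract.
Quotient: -3y^3 + 5y^2 + 2y + 4, Remainder: 5


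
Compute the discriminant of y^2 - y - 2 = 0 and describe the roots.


D = b^2 - 4ac = (-1)^2 - 4(1)(-2) = 1 + 8 = 9
Since D > 0: two distinct rational roots


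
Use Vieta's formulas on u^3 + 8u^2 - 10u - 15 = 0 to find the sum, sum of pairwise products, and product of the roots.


Monic cubic u^3+bu^2+cu+d=0: sum=-b, pairwise sum=c, product=-d.
b=8, c=-10, d=-15
r1+r2+r3 = -8
r1r2+r1r3+r2r3 = -10
r1r2r3 = 15


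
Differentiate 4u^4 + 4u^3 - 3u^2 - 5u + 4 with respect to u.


Apply the power rule term by term:
  d/du(4u^4) = 16u^3
  d/du(4u^3) = 12u^2
  d/du(-3u^2) = -6u
  d/du(-5u) = -5
  d/du(4) = 0
p'(u) = 16u^3 + 12u^2 - 6u - 5


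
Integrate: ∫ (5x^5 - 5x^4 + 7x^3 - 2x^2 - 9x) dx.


Reverse power rule on each term:
  ∫ 5x^5 dx = (5/6)x^6
  ∫ -5x^4 dx = -x^5
  ∫ 7x^3 dx = (7/4)x^4
  ∫ -2x^2 dx = -(2/3)x^3
  ∫ -9x dx = -(9/2)x^2
F(x) = (5/6)x^6 - x^5 + (7/4)x^4 - (2/3)x^3 - (9/2)x^2 + C


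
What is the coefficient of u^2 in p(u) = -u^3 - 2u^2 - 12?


Read off the coefficient of u^2: -2


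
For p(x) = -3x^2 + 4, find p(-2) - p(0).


p(-2) = -8
p(0) = 4
p(-2) - p(0) = -8 - 4 = -12


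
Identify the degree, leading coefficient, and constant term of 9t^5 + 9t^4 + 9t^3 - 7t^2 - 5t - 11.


Highest power of t is 5, with coefficient 9. Constant term is -11.
Degree = 5, leading coefficient = 9, constant term = -11


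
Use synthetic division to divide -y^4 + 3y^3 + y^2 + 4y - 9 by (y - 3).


Synthetic division with c = 3. Coefficients: -1, 3, 1, 4, -9
Bring down -1.
  -1 * 3 = -3; -3 + 3 = 0
  0 * 3 = 0; 0 + 1 = 1
  1 * 3 = 3; 3 + 4 = 7
  7 * 3 = 21; 21 - 9 = 12
Quotient: -y^3 + y + 7, Remainder: 12


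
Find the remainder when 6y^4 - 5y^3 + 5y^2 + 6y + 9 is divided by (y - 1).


By the Remainder Theorem, the remainder equals p(1):
  6*(1)^4 = 6
  -5*(1)^3 = -5
  5*(1)^2 = 5
  6*(1)^1 = 6
  constant: 9
Sum: 6 - 5 + 5 + 6 + 9 = 21


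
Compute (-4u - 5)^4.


Expand (-4u - 5)^4 by repeated multiplication:
  (-4u - 5)^2 = 16u^2 + 40u + 25
  (-4u - 5)^3 = -64u^3 - 240u^2 - 300u - 125
= 256u^4 + 1280u^3 + 2400u^2 + 2000u + 625


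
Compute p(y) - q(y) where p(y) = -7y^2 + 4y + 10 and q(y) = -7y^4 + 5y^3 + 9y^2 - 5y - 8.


Distribute the minus sign:
  (-7y^2 + 4y + 10)
- (-7y^4 + 5y^3 + 9y^2 - 5y - 8)
Negate second polynomial: 7y^4 - 5y^3 - 9y^2 + 5y + 8
Add: 7y^4 - 5y^3 - 16y^2 + 9y + 18


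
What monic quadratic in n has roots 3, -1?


p(n) = (n - 3)(n + 1)
Expand: n^2 - 2n - 3


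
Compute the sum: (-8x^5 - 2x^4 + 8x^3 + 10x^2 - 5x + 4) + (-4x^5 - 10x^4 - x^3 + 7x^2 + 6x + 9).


Align terms by degree and add:
  -8x^5 - 2x^4 + 8x^3 + 10x^2 - 5x + 4
  -4x^5 - 10x^4 - x^3 + 7x^2 + 6x + 9
= -12x^5 - 12x^4 + 7x^3 + 17x^2 + x + 13


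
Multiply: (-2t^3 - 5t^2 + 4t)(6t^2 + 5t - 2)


Distribute each term of the first polynomial:
  (-2t^3)(6t^2 + 5t - 2) = -12t^5 - 10t^4 + 4t^3
  (-5t^2)(6t^2 + 5t - 2) = -30t^4 - 25t^3 + 10t^2
  (4t)(6t^2 + 5t - 2) = 24t^3 + 20t^2 - 8t
Sum: -12t^5 - 40t^4 + 3t^3 + 30t^2 - 8t


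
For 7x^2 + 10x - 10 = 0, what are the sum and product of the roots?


For ax^2+bx+c=0: sum = -b/a, product = c/a.
a=7, b=10, c=-10
Sum = -(10)/7 = -10/7
Product = (-10)/7 = -10/7


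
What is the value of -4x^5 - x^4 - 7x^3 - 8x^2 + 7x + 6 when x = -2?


Using direct substitution:
  -4 * (-2)^5 = 128
  -1 * (-2)^4 = -16
  -7 * (-2)^3 = 56
  -8 * (-2)^2 = -32
  7 * (-2)^1 = -14
  constant: 6
Sum = 128 - 16 + 56 - 32 - 14 + 6 = 128


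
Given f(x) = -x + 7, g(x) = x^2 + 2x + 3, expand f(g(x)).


Substitute g(x) into f:
f(g(x)) = -1*(x^2 + 2x + 3) + 7
Expand and combine: -x^2 - 2x + 4


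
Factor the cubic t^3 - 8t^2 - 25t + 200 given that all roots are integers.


Try integer roots (divisors of 200). t=5: p(5)=0.
Divide out (t - 5): quotient is t^2 - 3t - 40.
Factor the quadratic: (t - 8)(t + 5)
Result: (t - 5)(t - 8)(t + 5)


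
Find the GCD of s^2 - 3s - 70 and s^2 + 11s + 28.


Factor each:
  s^2 - 3s - 70 = (s + 7)(s - 10)
  s^2 + 11s + 28 = (s + 7)(s + 4)
Common monic factor: s + 7


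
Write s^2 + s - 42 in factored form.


Roots satisfy r1 + r2 = -b/a = -1 and r1*r2 = c/a = -42.
So r1 = 6, r2 = -7.
s^2 + s - 42 = (s - r1)(s - r2) = (s - 6)(s + 7)


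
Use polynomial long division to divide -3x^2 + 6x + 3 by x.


(-3x^2 + 6x + 3) / (x)
Step 1: -3x * (x) = -3x^2; subtract.
Step 2: 6 * (x) = 6x; subtract.
Quotient: -3x + 6, Remainder: 3


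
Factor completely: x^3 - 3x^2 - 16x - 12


Try integer roots (divisors of -12). x=-2: p(-2)=0.
Divide out (x + 2): quotient is x^2 - 5x - 6.
Factor the quadratic: (x + 1)(x - 6)
Result: (x + 2)(x + 1)(x - 6)


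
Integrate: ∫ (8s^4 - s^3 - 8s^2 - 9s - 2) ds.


Reverse power rule on each term:
  ∫ 8s^4 ds = (8/5)s^5
  ∫ -s^3 ds = -(1/4)s^4
  ∫ -8s^2 ds = -(8/3)s^3
  ∫ -9s ds = -(9/2)s^2
  ∫ -2 ds = -2s
F(s) = (8/5)s^5 - (1/4)s^4 - (8/3)s^3 - (9/2)s^2 - 2s + C


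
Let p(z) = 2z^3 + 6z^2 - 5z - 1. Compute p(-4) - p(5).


p(-4) = -13
p(5) = 374
p(-4) - p(5) = -13 - 374 = -387


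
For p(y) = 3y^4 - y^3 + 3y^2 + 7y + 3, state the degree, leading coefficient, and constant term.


Highest power of y is 4, with coefficient 3. Constant term is 3.
Degree = 4, leading coefficient = 3, constant term = 3


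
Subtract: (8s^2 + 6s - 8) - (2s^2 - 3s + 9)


Distribute the minus sign:
  (8s^2 + 6s - 8)
- (2s^2 - 3s + 9)
Negate second polynomial: -2s^2 + 3s - 9
Add: 6s^2 + 9s - 17


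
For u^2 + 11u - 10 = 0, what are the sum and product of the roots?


For au^2+bu+c=0: sum = -b/a, product = c/a.
a=1, b=11, c=-10
Sum = -(11)/1 = -11
Product = (-10)/1 = -10


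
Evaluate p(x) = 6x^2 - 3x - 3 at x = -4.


Using direct substitution:
  6 * (-4)^2 = 96
  -3 * (-4)^1 = 12
  constant: -3
Sum = 96 + 12 - 3 = 105


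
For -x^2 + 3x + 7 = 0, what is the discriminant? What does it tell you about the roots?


D = b^2 - 4ac = (3)^2 - 4(-1)(7) = 9 + 28 = 37
Since D > 0: two distinct irrational roots


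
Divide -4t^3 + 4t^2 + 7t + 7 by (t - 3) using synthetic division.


Synthetic division with c = 3. Coefficients: -4, 4, 7, 7
Bring down -4.
  -4 * 3 = -12; -12 + 4 = -8
  -8 * 3 = -24; -24 + 7 = -17
  -17 * 3 = -51; -51 + 7 = -44
Quotient: -4t^2 - 8t - 17, Remainder: -44


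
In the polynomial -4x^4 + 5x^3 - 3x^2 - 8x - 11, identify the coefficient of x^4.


Read off the coefficient of x^4: -4


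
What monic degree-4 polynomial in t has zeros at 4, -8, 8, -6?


p(t) = (t - 4)(t + 8)(t - 8)(t + 6)
Expand: t^4 + 2t^3 - 88t^2 - 128t + 1536


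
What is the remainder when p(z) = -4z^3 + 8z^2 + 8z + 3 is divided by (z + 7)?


By the Remainder Theorem, the remainder equals p(-7):
  -4*(-7)^3 = 1372
  8*(-7)^2 = 392
  8*(-7)^1 = -56
  constant: 3
Sum: 1372 + 392 - 56 + 3 = 1711


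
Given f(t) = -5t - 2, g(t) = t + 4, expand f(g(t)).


Substitute g(t) into f:
f(g(t)) = -5*(t + 4) + (-2)
Expand and combine: -5t - 22


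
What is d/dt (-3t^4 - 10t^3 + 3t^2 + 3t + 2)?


Apply the power rule term by term:
  d/dt(-3t^4) = -12t^3
  d/dt(-10t^3) = -30t^2
  d/dt(3t^2) = 6t
  d/dt(3t) = 3
  d/dt(2) = 0
p'(t) = -12t^3 - 30t^2 + 6t + 3


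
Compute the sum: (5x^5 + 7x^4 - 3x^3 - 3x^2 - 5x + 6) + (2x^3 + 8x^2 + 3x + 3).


Align terms by degree and add:
  5x^5 + 7x^4 - 3x^3 - 3x^2 - 5x + 6
+ 2x^3 + 8x^2 + 3x + 3
= 5x^5 + 7x^4 - x^3 + 5x^2 - 2x + 9


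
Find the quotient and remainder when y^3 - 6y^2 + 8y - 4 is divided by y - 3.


(y^3 - 6y^2 + 8y - 4) / (y - 3)
Step 1: y^2 * (y - 3) = y^3 - 3y^2; subtract.
Step 2: -3y * (y - 3) = -3y^2 + 9y; subtract.
Step 3: -1 * (y - 3) = -y + 3; subtract.
Quotient: y^2 - 3y - 1, Remainder: -7


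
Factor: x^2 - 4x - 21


Roots satisfy r1 + r2 = -b/a = 4 and r1*r2 = c/a = -21.
So r1 = -3, r2 = 7.
x^2 - 4x - 21 = (x - r1)(x - r2) = (x + 3)(x - 7)


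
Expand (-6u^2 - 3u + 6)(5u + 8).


Distribute each term of the first polynomial:
  (-6u^2)(5u + 8) = -30u^3 - 48u^2
  (-3u)(5u + 8) = -15u^2 - 24u
  (6)(5u + 8) = 30u + 48
Sum: -30u^3 - 63u^2 + 6u + 48


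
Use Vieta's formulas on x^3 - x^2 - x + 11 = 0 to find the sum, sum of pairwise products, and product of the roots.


Monic cubic x^3+bx^2+cx+d=0: sum=-b, pairwise sum=c, product=-d.
b=-1, c=-1, d=11
r1+r2+r3 = 1
r1r2+r1r3+r2r3 = -1
r1r2r3 = -11


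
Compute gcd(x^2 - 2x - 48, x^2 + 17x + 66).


Factor each:
  x^2 - 2x - 48 = (x + 6)(x - 8)
  x^2 + 17x + 66 = (x + 6)(x + 11)
Common monic factor: x + 6


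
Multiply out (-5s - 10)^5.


Expand (-5s - 10)^5 by repeated multiplication:
  (-5s - 10)^2 = 25s^2 + 100s + 100
  (-5s - 10)^3 = -125s^3 - 750s^2 - 1500s - 1000
  (-5s - 10)^4 = 625s^4 + 5000s^3 + 15000s^2 + 20000s + 10000
= -3125s^5 - 31250s^4 - 125000s^3 - 250000s^2 - 250000s - 100000


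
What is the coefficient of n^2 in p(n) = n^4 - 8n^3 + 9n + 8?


Read off the coefficient of n^2: 0


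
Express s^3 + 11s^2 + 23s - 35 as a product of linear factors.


Try integer roots (divisors of -35). s=-5: p(-5)=0.
Divide out (s + 5): quotient is s^2 + 6s - 7.
Factor the quadratic: (s - 1)(s + 7)
Result: (s + 5)(s - 1)(s + 7)


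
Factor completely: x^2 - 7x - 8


Roots satisfy r1 + r2 = -b/a = 7 and r1*r2 = c/a = -8.
So r1 = 8, r2 = -1.
x^2 - 7x - 8 = (x - r1)(x - r2) = (x - 8)(x + 1)


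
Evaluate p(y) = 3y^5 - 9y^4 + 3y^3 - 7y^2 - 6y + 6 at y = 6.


Using direct substitution:
  3 * (6)^5 = 23328
  -9 * (6)^4 = -11664
  3 * (6)^3 = 648
  -7 * (6)^2 = -252
  -6 * (6)^1 = -36
  constant: 6
Sum = 23328 - 11664 + 648 - 252 - 36 + 6 = 12030


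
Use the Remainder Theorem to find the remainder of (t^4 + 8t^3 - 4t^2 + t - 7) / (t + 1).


By the Remainder Theorem, the remainder equals p(-1):
  1*(-1)^4 = 1
  8*(-1)^3 = -8
  -4*(-1)^2 = -4
  1*(-1)^1 = -1
  constant: -7
Sum: 1 - 8 - 4 - 1 - 7 = -19


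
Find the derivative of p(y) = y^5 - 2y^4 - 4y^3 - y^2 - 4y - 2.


Apply the power rule term by term:
  d/dy(y^5) = 5y^4
  d/dy(-2y^4) = -8y^3
  d/dy(-4y^3) = -12y^2
  d/dy(-y^2) = -2y
  d/dy(-4y) = -4
  d/dy(-2) = 0
p'(y) = 5y^4 - 8y^3 - 12y^2 - 2y - 4


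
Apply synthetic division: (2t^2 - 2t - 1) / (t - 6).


Synthetic division with c = 6. Coefficients: 2, -2, -1
Bring down 2.
  2 * 6 = 12; 12 - 2 = 10
  10 * 6 = 60; 60 - 1 = 59
Quotient: 2t + 10, Remainder: 59


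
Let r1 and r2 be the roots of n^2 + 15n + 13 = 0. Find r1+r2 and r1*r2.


For an^2+bn+c=0: sum = -b/a, product = c/a.
a=1, b=15, c=13
Sum = -(15)/1 = -15
Product = (13)/1 = 13


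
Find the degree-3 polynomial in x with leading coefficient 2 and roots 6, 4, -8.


p(x) = 2(x - 6)(x - 4)(x + 8)
Expand: 2x^3 - 4x^2 - 112x + 384


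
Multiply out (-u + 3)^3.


Expand (-u + 3)^3 by repeated multiplication:
  (-u + 3)^2 = u^2 - 6u + 9
= -u^3 + 9u^2 - 27u + 27


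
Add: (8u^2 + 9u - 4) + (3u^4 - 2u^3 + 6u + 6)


Align terms by degree and add:
  8u^2 + 9u - 4
+ 3u^4 - 2u^3 + 6u + 6
= 3u^4 - 2u^3 + 8u^2 + 15u + 2


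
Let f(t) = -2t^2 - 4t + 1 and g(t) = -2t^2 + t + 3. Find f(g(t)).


Substitute g(t) into f:
f(g(t)) = -2*(-2t^2 + t + 3)^2 + (-4)*(-2t^2 + t + 3) + 1
(-2t^2 + t + 3)^2 = 4t^4 - 4t^3 - 11t^2 + 6t + 9
Expand and combine: -8t^4 + 8t^3 + 30t^2 - 16t - 29


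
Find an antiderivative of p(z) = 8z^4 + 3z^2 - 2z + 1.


Reverse power rule on each term:
  ∫ 8z^4 dz = (8/5)z^5
  ∫ 3z^2 dz = z^3
  ∫ -2z dz = -z^2
  ∫ 1 dz = z
F(z) = (8/5)z^5 + z^3 - z^2 + z + C


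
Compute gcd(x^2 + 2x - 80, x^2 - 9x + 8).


Factor each:
  x^2 + 2x - 80 = (x - 8)(x + 10)
  x^2 - 9x + 8 = (x - 8)(x - 1)
Common monic factor: x - 8


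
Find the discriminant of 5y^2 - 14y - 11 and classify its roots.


D = b^2 - 4ac = (-14)^2 - 4(5)(-11) = 196 + 220 = 416
Since D > 0: two distinct irrational roots


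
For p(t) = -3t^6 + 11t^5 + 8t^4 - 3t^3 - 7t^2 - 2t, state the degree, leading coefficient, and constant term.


Highest power of t is 6, with coefficient -3. Constant term is 0.
Degree = 6, leading coefficient = -3, constant term = 0


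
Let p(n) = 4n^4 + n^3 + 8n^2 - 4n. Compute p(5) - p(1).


p(5) = 2805
p(1) = 9
p(5) - p(1) = 2805 - 9 = 2796


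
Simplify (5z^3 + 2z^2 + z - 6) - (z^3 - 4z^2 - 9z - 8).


Distribute the minus sign:
  (5z^3 + 2z^2 + z - 6)
- (z^3 - 4z^2 - 9z - 8)
Negate second polynomial: -z^3 + 4z^2 + 9z + 8
Add: 4z^3 + 6z^2 + 10z + 2


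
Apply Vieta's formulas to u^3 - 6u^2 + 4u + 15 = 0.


Monic cubic u^3+bu^2+cu+d=0: sum=-b, pairwise sum=c, product=-d.
b=-6, c=4, d=15
r1+r2+r3 = 6
r1r2+r1r3+r2r3 = 4
r1r2r3 = -15


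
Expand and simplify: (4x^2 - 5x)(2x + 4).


Distribute each term of the first polynomial:
  (4x^2)(2x + 4) = 8x^3 + 16x^2
  (-5x)(2x + 4) = -10x^2 - 20x
Sum: 8x^3 + 6x^2 - 20x


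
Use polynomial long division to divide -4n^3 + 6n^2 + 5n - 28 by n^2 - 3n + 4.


(-4n^3 + 6n^2 + 5n - 28) / (n^2 - 3n + 4)
Step 1: -4n * (n^2 - 3n + 4) = -4n^3 + 12n^2 - 16n; subtract.
Step 2: -6 * (n^2 - 3n + 4) = -6n^2 + 18n - 24; subtract.
Quotient: -4n - 6, Remainder: 3n - 4


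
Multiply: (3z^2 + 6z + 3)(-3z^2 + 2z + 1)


Distribute each term of the first polynomial:
  (3z^2)(-3z^2 + 2z + 1) = -9z^4 + 6z^3 + 3z^2
  (6z)(-3z^2 + 2z + 1) = -18z^3 + 12z^2 + 6z
  (3)(-3z^2 + 2z + 1) = -9z^2 + 6z + 3
Sum: -9z^4 - 12z^3 + 6z^2 + 12z + 3


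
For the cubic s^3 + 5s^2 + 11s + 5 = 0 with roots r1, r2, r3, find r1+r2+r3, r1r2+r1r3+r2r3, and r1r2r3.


Monic cubic s^3+bs^2+cs+d=0: sum=-b, pairwise sum=c, product=-d.
b=5, c=11, d=5
r1+r2+r3 = -5
r1r2+r1r3+r2r3 = 11
r1r2r3 = -5


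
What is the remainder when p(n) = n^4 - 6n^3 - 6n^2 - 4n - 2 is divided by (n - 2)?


By the Remainder Theorem, the remainder equals p(2):
  1*(2)^4 = 16
  -6*(2)^3 = -48
  -6*(2)^2 = -24
  -4*(2)^1 = -8
  constant: -2
Sum: 16 - 48 - 24 - 8 - 2 = -66


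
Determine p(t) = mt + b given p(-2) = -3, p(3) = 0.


p(t) = mt + b. Using p(-2)=-3, p(3)=0:
m = (-3)/(-2 - 3) = -3/-5 = 3/5
b = -3 - m*(-2) = -3 + 6/5 = -9/5
p(t) = (3/5)t - (9/5)


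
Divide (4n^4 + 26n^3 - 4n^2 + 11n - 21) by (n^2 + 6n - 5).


(4n^4 + 26n^3 - 4n^2 + 11n - 21) / (n^2 + 6n - 5)
Step 1: 4n^2 * (n^2 + 6n - 5) = 4n^4 + 24n^3 - 20n^2; subtract.
Step 2: 2n * (n^2 + 6n - 5) = 2n^3 + 12n^2 - 10n; subtract.
Step 3: 4 * (n^2 + 6n - 5) = 4n^2 + 24n - 20; subtract.
Quotient: 4n^2 + 2n + 4, Remainder: -3n - 1


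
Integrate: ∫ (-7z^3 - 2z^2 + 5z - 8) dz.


Reverse power rule on each term:
  ∫ -7z^3 dz = -(7/4)z^4
  ∫ -2z^2 dz = -(2/3)z^3
  ∫ 5z dz = (5/2)z^2
  ∫ -8 dz = -8z
F(z) = -(7/4)z^4 - (2/3)z^3 + (5/2)z^2 - 8z + C


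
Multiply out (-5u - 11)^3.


Expand (-5u - 11)^3 by repeated multiplication:
  (-5u - 11)^2 = 25u^2 + 110u + 121
= -125u^3 - 825u^2 - 1815u - 1331


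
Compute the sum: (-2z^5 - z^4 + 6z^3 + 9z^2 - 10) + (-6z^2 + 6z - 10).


Align terms by degree and add:
  -2z^5 - z^4 + 6z^3 + 9z^2 - 10
  -6z^2 + 6z - 10
= -2z^5 - z^4 + 6z^3 + 3z^2 + 6z - 20


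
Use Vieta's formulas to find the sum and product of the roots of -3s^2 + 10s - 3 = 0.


For as^2+bs+c=0: sum = -b/a, product = c/a.
a=-3, b=10, c=-3
Sum = -(10)/-3 = 10/3
Product = (-3)/-3 = 1


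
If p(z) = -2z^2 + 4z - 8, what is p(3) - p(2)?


p(3) = -14
p(2) = -8
p(3) - p(2) = -14 + 8 = -6


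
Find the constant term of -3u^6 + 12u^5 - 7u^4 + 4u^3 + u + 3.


Read off the constant term: 3


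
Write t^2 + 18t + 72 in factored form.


Roots satisfy r1 + r2 = -b/a = -18 and r1*r2 = c/a = 72.
So r1 = -12, r2 = -6.
t^2 + 18t + 72 = (t - r1)(t - r2) = (t + 12)(t + 6)


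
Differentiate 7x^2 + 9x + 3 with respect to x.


Apply the power rule term by term:
  d/dx(7x^2) = 14x
  d/dx(9x) = 9
  d/dx(3) = 0
p'(x) = 14x + 9


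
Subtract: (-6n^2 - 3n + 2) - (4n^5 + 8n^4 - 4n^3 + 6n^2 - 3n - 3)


Distribute the minus sign:
  (-6n^2 - 3n + 2)
- (4n^5 + 8n^4 - 4n^3 + 6n^2 - 3n - 3)
Negate second polynomial: -4n^5 - 8n^4 + 4n^3 - 6n^2 + 3n + 3
Add: -4n^5 - 8n^4 + 4n^3 - 12n^2 + 5
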